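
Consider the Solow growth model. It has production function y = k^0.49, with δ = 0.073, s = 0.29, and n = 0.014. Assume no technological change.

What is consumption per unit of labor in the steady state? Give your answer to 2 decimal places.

c* = 2.26

Steady state requires s·f(k) = (n + δ)·k, i.e. s·k^α = (n + δ)·k.
Rearranging, k^(1−α) = s / (n + δ).
k^0.51 = 0.29 / (0.014 + 0.073) = 0.29 / 0.087 = 3.3333
k* = 3.3333^(1/0.51) ≈ 10.5985
y* = (k*)^α = 10.5985^0.49 ≈ 3.1796
c* = (1 − s)·y* = (1 − 0.29) × 3.1796 ≈ 2.2575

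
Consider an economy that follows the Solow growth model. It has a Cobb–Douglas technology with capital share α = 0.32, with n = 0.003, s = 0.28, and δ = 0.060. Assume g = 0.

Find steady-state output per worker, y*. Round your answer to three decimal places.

y* ≈ 2.018

Steady state requires s·f(k) = (n + δ)·k, i.e. s·k^α = (n + δ)·k.
Dividing both sides by k: k^(1−α) = s / (n + δ).
k^0.68 = 0.28 / (0.003 + 0.060) = 0.28 / 0.063 = 4.4444
k* = 4.4444^(1/0.68) ≈ 8.9674
y* = (k*)^α = 8.9674^0.32 ≈ 2.0177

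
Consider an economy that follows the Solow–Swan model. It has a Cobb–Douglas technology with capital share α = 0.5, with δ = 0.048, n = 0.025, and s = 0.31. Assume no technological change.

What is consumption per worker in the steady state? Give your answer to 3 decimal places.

At the steady state, Δk = 0, so s·k^α = (n + δ)·k.
Rearranging, k^(1−α) = s / (n + δ).
k^0.5 = 0.31 / (0.025 + 0.048) = 0.31 / 0.073 = 4.2466
k* = 4.2466^(1/0.5) ≈ 18.0336
y* = (k*)^α = 18.0336^0.5 ≈ 4.2466
c* = (1 − s)·y* = (1 − 0.31) × 4.2466 ≈ 2.9302

c* = 2.930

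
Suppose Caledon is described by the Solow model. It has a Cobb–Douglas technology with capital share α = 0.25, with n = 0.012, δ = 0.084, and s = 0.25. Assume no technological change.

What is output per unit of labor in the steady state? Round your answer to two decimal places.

y* = 1.38

Steady state requires s·f(k) = (n + δ)·k, i.e. s·k^α = (n + δ)·k.
Rearranging, k^(1−α) = s / (n + δ).
k^0.75 = 0.25 / (0.012 + 0.084) = 0.25 / 0.096 = 2.6042
k* = 2.6042^(1/0.75) ≈ 3.5829
y* = (k*)^α = 3.5829^0.25 ≈ 1.3758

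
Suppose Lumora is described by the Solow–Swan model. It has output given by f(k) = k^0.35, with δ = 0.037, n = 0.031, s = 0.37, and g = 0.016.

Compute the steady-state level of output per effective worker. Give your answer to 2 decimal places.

In steady state, investment equals break-even investment: s·k^α = (n + g + δ)·k.
Dividing both sides by k: k^(1−α) = s / (n + g + δ).
k^0.65 = 0.37 / (0.031 + 0.016 + 0.037) = 0.37 / 0.084 = 4.4048
k* = 4.4048^(1/0.65) ≈ 9.7871
y* = (k*)^α = 9.7871^0.35 ≈ 2.2219

y* = 2.22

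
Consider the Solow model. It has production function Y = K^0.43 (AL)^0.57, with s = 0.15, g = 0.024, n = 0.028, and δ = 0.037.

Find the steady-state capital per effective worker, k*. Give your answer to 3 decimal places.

At the steady state, Δk = 0, so s·k^α = (n + g + δ)·k.
Rearranging, k^(1−α) = s / (n + g + δ).
k^0.57 = 0.15 / (0.028 + 0.024 + 0.037) = 0.15 / 0.089 = 1.6854
k* = 1.6854^(1/0.57) ≈ 2.4988

k* = 2.499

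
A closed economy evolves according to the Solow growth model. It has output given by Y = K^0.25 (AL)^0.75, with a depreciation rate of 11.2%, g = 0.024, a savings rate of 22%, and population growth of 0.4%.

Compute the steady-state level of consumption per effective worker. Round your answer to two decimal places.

c* ≈ 0.91

At the steady state, Δk = 0, so s·k^α = (n + g + δ)·k.
Dividing both sides by k: k^(1−α) = s / (n + g + δ).
k^0.75 = 0.22 / (0.004 + 0.024 + 0.112) = 0.22 / 0.140 = 1.5714
k* = 1.5714^(1/0.75) ≈ 1.8269
y* = (k*)^α = 1.8269^0.25 ≈ 1.1626
c* = (1 − s)·y* = (1 − 0.22) × 1.1626 ≈ 0.9068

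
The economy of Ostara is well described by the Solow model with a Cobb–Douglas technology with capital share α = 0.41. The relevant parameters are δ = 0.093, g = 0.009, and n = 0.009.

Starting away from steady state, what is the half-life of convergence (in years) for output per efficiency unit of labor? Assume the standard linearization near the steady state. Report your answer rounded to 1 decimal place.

t_½ ≈ 10.6 years

Near the steady state the convergence rate is λ = (1 − α)(n + g + δ).
λ = (1 − 0.41) × 0.111 = 0.59 × 0.111 = 0.06549
Half-life = ln 2 / λ = 0.6931 / 0.06549 ≈ 10.58 years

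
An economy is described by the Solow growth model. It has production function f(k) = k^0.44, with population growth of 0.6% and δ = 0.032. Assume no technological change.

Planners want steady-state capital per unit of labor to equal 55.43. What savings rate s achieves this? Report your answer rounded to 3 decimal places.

In steady state, investment equals break-even investment: s·k^α = (n + δ)·k.
So s / (n + δ) = (k*)^(1−α) = 55.43^0.56 = 9.4732.
Therefore s = 9.4732 × (n + δ) = 9.4732 × 0.038 = 0.3600.

s ≈ 0.360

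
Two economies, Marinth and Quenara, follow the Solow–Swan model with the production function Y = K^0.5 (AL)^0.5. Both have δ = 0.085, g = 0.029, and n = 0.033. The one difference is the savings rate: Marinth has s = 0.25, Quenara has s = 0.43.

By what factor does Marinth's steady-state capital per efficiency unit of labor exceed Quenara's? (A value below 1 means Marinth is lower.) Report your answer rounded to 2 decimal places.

Steady-state k* = [s/(n + g + δ)]^(1/(1−α)), so the ratio is [ (s_M/(n + g + δ)_M) / (s_Q/(n + g + δ)_Q) ]^2.
s_M/(n + g + δ)_M = 0.25/0.147 = 1.7007; s_Q/(n + g + δ)_Q = 0.43/0.147 = 2.9252.
Ratio = (1.7007/2.9252)^2 = 0.5814^2 ≈ 0.3380

k*_M / k*_Q ≈ 0.34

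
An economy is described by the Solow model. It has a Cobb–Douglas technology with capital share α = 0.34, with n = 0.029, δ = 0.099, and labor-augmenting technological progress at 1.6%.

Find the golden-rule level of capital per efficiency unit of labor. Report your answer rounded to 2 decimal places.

The golden rule sets f'(k) = n + g + δ, i.e. α·k^(α−1) = n + g + δ.
So k^(1−α) = α / (n + g + δ) = 0.34 / 0.144 = 2.3611.
k_gold = 2.3611^(1/0.66) ≈ 3.6756

k_gold ≈ 3.68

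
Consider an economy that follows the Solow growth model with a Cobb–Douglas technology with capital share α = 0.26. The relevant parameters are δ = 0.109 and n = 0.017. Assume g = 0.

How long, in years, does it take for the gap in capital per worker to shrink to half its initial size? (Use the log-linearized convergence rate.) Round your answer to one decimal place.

Near the steady state the convergence rate is λ = (1 − α)(n + δ).
λ = (1 − 0.26) × 0.126 = 0.74 × 0.126 = 0.09324
Half-life = ln 2 / λ = 0.6931 / 0.09324 ≈ 7.43 years

about 7.4 years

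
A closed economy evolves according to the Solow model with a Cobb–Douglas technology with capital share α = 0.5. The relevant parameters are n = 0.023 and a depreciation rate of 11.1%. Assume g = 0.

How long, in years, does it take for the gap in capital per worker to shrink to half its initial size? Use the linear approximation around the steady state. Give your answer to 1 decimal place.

Near the steady state the convergence rate is λ = (1 − α)(n + δ).
λ = (1 − 0.5) × 0.134 = 0.5 × 0.134 = 0.0670
Half-life = ln 2 / λ = 0.6931 / 0.0670 ≈ 10.34 years

about 10.3 years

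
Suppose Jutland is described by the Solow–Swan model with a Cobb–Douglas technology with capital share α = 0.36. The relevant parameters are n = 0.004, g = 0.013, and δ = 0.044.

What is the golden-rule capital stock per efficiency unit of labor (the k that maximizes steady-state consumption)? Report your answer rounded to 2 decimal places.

k_gold ≈ 16.02

The golden rule sets f'(k) = n + g + δ, i.e. α·k^(α−1) = n + g + δ.
So k^(1−α) = α / (n + g + δ) = 0.36 / 0.061 = 5.9016.
k_gold = 5.9016^(1/0.64) ≈ 16.0192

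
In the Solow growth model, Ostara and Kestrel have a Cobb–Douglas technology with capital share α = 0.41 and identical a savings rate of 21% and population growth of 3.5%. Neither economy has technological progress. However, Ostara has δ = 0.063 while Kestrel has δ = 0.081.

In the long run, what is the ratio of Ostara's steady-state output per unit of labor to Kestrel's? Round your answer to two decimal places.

Steady-state y* = [s/(n + δ)]^(α/(1−α)), so the ratio is [ (s_O/(n + δ)_O) / (s_K/(n + δ)_K) ]^0.6949.
s_O/(n + δ)_O = 0.21/0.098 = 2.1429; s_K/(n + δ)_K = 0.21/0.116 = 1.8103.
Ratio = (2.1429/1.8103)^0.6949 = 1.1837^0.6949 ≈ 1.1243

ratio ≈ 1.12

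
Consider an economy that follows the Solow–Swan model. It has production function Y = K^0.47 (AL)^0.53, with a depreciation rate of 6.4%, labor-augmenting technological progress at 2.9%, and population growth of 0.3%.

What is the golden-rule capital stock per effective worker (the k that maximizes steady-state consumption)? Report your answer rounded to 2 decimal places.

The golden rule sets f'(k) = n + g + δ, i.e. α·k^(α−1) = n + g + δ.
So k^(1−α) = α / (n + g + δ) = 0.47 / 0.096 = 4.8958.
k_gold = 4.8958^(1/0.53) ≈ 20.0242

k_gold ≈ 20.02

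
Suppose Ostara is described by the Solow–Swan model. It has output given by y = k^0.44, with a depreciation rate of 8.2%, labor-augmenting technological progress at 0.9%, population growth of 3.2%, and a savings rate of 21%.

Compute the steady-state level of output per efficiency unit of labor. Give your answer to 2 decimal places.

Steady state requires s·f(k) = (n + g + δ)·k, i.e. s·k^α = (n + g + δ)·k.
Dividing both sides by k: k^(1−α) = s / (n + g + δ).
k^0.56 = 0.21 / (0.032 + 0.009 + 0.082) = 0.21 / 0.123 = 1.7073
k* = 1.7073^(1/0.56) ≈ 2.5992
y* = (k*)^α = 2.5992^0.44 ≈ 1.5224

y* ≈ 1.52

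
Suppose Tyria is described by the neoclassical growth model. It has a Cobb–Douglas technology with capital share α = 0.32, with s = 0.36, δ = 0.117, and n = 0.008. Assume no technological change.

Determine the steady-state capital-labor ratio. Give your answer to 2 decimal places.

k* ≈ 4.74

At the steady state, Δk = 0, so s·k^α = (n + δ)·k.
Dividing both sides by k: k^(1−α) = s / (n + δ).
k^0.68 = 0.36 / (0.008 + 0.117) = 0.36 / 0.125 = 2.8800
k* = 2.8800^(1/0.68) ≈ 4.7378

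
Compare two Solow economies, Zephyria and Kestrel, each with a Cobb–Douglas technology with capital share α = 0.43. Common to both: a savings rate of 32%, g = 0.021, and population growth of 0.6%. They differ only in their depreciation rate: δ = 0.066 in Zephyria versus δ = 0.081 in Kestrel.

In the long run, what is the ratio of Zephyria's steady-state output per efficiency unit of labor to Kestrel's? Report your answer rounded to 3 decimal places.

Steady-state y* = [s/(n + g + δ)]^(α/(1−α)), so the ratio is [ (s_Z/(n + g + δ)_Z) / (s_K/(n + g + δ)_K) ]^0.7544.
s_Z/(n + g + δ)_Z = 0.32/0.093 = 3.4409; s_K/(n + g + δ)_K = 0.32/0.108 = 2.9630.
Ratio = (3.4409/2.9630)^0.7544 = 1.1613^0.7544 ≈ 1.1194

ratio ≈ 1.119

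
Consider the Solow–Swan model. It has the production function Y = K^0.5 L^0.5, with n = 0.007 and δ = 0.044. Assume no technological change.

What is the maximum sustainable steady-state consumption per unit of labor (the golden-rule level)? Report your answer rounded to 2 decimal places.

At the golden rule, f'(k) = n + δ, so α·k^(α−1) = n + δ and k_gold = (α/(n + δ))^(1/(1−α)).
k_gold = (0.5/0.051)^(1/0.5) = 9.8039^2 ≈ 96.1165
c_gold = f(k_gold) − (n + δ)·k_gold = 9.8039 − 0.051×96.1165 ≈ 4.9020

c_gold ≈ 4.90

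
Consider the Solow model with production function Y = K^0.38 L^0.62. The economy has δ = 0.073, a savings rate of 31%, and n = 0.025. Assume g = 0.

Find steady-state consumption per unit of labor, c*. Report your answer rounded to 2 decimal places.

c* = 1.40

Steady state requires s·f(k) = (n + δ)·k, i.e. s·k^α = (n + δ)·k.
Rearranging, k^(1−α) = s / (n + δ).
k^0.62 = 0.31 / (0.025 + 0.073) = 0.31 / 0.098 = 3.1633
k* = 3.1633^(1/0.62) ≈ 6.4073
y* = (k*)^α = 6.4073^0.38 ≈ 2.0255
c* = (1 − s)·y* = (1 − 0.31) × 2.0255 ≈ 1.3976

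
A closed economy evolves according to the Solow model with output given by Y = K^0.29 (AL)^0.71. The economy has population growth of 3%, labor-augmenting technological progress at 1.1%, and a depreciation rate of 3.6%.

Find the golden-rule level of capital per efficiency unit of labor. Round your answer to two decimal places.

k_gold ≈ 6.47

The golden rule sets f'(k) = n + g + δ, i.e. α·k^(α−1) = n + g + δ.
So k^(1−α) = α / (n + g + δ) = 0.29 / 0.077 = 3.7662.
k_gold = 3.7662^(1/0.71) ≈ 6.4734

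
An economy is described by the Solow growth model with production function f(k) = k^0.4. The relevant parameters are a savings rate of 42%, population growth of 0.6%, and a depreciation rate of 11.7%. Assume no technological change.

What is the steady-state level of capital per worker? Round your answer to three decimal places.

At the steady state, Δk = 0, so s·k^α = (n + δ)·k.
Rearranging, k^(1−α) = s / (n + δ).
k^0.6 = 0.42 / (0.006 + 0.117) = 0.42 / 0.123 = 3.4146
k* = 3.4146^(1/0.6) ≈ 7.7428

k* = 7.743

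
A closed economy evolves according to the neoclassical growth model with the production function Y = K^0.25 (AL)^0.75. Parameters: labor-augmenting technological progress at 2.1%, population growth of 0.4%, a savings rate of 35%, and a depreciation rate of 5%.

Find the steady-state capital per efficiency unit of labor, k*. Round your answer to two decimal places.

k* ≈ 7.80

At the steady state, Δk = 0, so s·k^α = (n + g + δ)·k.
Dividing both sides by k: k^(1−α) = s / (n + g + δ).
k^0.75 = 0.35 / (0.004 + 0.021 + 0.050) = 0.35 / 0.075 = 4.6667
k* = 4.6667^(1/0.75) ≈ 7.7985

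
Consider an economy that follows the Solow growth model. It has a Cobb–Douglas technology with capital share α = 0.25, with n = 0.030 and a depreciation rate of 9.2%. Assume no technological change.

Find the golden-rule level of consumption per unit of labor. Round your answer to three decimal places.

c_gold ≈ 0.953

At the golden rule, f'(k) = n + δ, so α·k^(α−1) = n + δ and k_gold = (α/(n + δ))^(1/(1−α)).
k_gold = (0.25/0.122)^(1/0.75) = 2.0492^1.3333 ≈ 2.6028
c_gold = f(k_gold) − (n + δ)·k_gold = 1.2702 − 0.122×2.6028 ≈ 0.9527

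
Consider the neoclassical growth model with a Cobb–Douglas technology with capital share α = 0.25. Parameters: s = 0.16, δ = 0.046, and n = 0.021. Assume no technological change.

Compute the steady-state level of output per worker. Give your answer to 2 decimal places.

y* ≈ 1.34

In steady state, investment equals break-even investment: s·k^α = (n + δ)·k.
Dividing both sides by k: k^(1−α) = s / (n + δ).
k^0.75 = 0.16 / (0.021 + 0.046) = 0.16 / 0.067 = 2.3881
k* = 2.3881^(1/0.75) ≈ 3.1921
y* = (k*)^α = 3.1921^0.25 ≈ 1.3367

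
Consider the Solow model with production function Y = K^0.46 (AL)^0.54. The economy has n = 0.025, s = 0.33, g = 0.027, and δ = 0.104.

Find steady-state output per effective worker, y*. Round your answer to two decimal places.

y* ≈ 1.89

In steady state, investment equals break-even investment: s·k^α = (n + g + δ)·k.
Rearranging, k^(1−α) = s / (n + g + δ).
k^0.54 = 0.33 / (0.025 + 0.027 + 0.104) = 0.33 / 0.156 = 2.1154
k* = 2.1154^(1/0.54) ≈ 4.0048
y* = (k*)^α = 4.0048^0.46 ≈ 1.8932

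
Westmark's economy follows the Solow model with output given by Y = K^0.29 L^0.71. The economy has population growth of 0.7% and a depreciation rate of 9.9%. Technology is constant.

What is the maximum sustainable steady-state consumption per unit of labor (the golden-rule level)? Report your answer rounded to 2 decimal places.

c_gold ≈ 1.07

At the golden rule, f'(k) = n + δ, so α·k^(α−1) = n + δ and k_gold = (α/(n + δ))^(1/(1−α)).
k_gold = (0.29/0.106)^(1/0.71) = 2.7358^1.4085 ≈ 4.1270
c_gold = f(k_gold) − (n + δ)·k_gold = 1.5085 − 0.106×4.1270 ≈ 1.0710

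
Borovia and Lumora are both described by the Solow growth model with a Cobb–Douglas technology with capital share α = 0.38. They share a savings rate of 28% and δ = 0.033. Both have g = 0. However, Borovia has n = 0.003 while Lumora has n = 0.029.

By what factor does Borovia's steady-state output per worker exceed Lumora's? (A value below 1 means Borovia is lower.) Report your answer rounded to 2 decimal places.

y*_B / y*_L ≈ 1.40

Steady-state y* = [s/(n + δ)]^(α/(1−α)), so the ratio is [ (s_B/(n + δ)_B) / (s_L/(n + δ)_L) ]^0.6129.
s_B/(n + δ)_B = 0.28/0.036 = 7.7778; s_L/(n + δ)_L = 0.28/0.062 = 4.5161.
Ratio = (7.7778/4.5161)^0.6129 = 1.7222^0.6129 ≈ 1.3954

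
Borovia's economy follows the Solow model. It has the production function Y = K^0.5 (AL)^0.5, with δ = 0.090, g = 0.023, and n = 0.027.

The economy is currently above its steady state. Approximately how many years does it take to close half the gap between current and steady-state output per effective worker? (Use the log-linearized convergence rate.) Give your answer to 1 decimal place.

t_½ ≈ 9.9 years

Near the steady state the convergence rate is λ = (1 − α)(n + g + δ).
λ = (1 − 0.5) × 0.140 = 0.5 × 0.140 = 0.0700
Half-life = ln 2 / λ = 0.6931 / 0.0700 ≈ 9.90 years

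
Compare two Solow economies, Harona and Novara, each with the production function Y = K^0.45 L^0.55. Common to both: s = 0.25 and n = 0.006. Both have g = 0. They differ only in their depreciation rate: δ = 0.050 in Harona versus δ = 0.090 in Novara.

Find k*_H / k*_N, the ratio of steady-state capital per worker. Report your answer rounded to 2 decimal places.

k*_H / k*_N ≈ 2.66

Steady-state k* = [s/(n + δ)]^(1/(1−α)), so the ratio is [ (s_H/(n + δ)_H) / (s_N/(n + δ)_N) ]^1.8182.
s_H/(n + δ)_H = 0.25/0.056 = 4.4643; s_N/(n + δ)_N = 0.25/0.096 = 2.6042.
Ratio = (4.4643/2.6042)^1.8182 = 1.7143^1.8182 ≈ 2.6645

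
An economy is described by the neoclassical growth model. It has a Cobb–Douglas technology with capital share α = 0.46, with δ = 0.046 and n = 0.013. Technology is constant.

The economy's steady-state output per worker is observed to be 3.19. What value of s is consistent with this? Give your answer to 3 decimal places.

In steady state, investment equals break-even investment: s·k^α = (n + δ)·k.
Since y* = [s/(n + δ)]^(α/(1−α)), we have s/(n + δ) = (y*)^((1−α)/α) = 3.19^1.1739 = 3.9030.
Therefore s = 3.9030 × (n + δ) = 3.9030 × 0.059 = 0.2303.

s ≈ 0.230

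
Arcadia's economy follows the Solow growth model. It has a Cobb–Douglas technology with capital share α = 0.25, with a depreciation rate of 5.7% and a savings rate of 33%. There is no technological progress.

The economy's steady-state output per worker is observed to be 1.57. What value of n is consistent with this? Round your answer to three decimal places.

n ≈ 0.028

Steady state requires s·f(k) = (n + δ)·k, i.e. s·k^α = (n + δ)·k.
Since y* = [s/(n + δ)]^(α/(1−α)), we have s/(n + δ) = (y*)^((1−α)/α) = 1.57^3 = 3.8699.
Therefore n + δ = s / 3.8699 = 0.33 / 3.8699 = 0.0853, so n = 0.0853 − 0.057 = 0.0283.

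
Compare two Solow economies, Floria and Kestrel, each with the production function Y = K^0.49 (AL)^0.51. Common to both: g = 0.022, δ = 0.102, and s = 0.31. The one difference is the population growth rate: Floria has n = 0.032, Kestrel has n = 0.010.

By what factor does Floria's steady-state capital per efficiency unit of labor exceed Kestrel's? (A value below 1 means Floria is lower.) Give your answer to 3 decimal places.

Steady-state k* = [s/(n + g + δ)]^(1/(1−α)), so the ratio is [ (s_F/(n + g + δ)_F) / (s_K/(n + g + δ)_K) ]^1.9608.
s_F/(n + g + δ)_F = 0.31/0.156 = 1.9872; s_K/(n + g + δ)_K = 0.31/0.134 = 2.3134.
Ratio = (1.9872/2.3134)^1.9608 = 0.8590^1.9608 ≈ 0.7423

k*_F / k*_K ≈ 0.742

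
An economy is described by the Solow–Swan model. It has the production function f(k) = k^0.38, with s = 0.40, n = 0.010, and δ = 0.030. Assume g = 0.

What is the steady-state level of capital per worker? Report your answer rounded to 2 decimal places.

k* ≈ 41.01

Steady state requires s·f(k) = (n + δ)·k, i.e. s·k^α = (n + δ)·k.
Dividing both sides by k: k^(1−α) = s / (n + δ).
k^0.62 = 0.40 / (0.010 + 0.030) = 0.40 / 0.040 = 10.0000
k* = 10.0000^(1/0.62) ≈ 41.0113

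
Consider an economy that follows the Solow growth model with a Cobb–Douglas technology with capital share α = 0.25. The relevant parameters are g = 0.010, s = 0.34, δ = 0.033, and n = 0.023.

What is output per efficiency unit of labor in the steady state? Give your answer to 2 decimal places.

y* ≈ 1.73

In steady state, investment equals break-even investment: s·k^α = (n + g + δ)·k.
Dividing both sides by k: k^(1−α) = s / (n + g + δ).
k^0.75 = 0.34 / (0.023 + 0.010 + 0.033) = 0.34 / 0.066 = 5.1515
k* = 5.1515^(1/0.75) ≈ 8.8970
y* = (k*)^α = 8.8970^0.25 ≈ 1.7271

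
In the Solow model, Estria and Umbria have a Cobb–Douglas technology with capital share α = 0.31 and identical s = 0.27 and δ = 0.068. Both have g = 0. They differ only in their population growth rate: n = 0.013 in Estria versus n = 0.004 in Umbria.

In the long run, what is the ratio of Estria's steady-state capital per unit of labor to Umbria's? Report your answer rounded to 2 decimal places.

ratio ≈ 0.84

Steady-state k* = [s/(n + δ)]^(1/(1−α)), so the ratio is [ (s_E/(n + δ)_E) / (s_U/(n + δ)_U) ]^1.4493.
s_E/(n + δ)_E = 0.27/0.081 = 3.3333; s_U/(n + δ)_U = 0.27/0.072 = 3.7500.
Ratio = (3.3333/3.7500)^1.4493 = 0.8889^1.4493 ≈ 0.8431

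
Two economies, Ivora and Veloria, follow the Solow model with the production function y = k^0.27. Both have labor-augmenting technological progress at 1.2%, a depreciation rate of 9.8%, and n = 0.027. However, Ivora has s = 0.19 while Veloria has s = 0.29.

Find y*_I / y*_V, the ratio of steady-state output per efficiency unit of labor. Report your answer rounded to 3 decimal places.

Steady-state y* = [s/(n + g + δ)]^(α/(1−α)), so the ratio is [ (s_I/(n + g + δ)_I) / (s_V/(n + g + δ)_V) ]^0.3699.
s_I/(n + g + δ)_I = 0.19/0.137 = 1.3869; s_V/(n + g + δ)_V = 0.29/0.137 = 2.1168.
Ratio = (1.3869/2.1168)^0.3699 = 0.6552^0.3699 ≈ 0.8552

ratio ≈ 0.855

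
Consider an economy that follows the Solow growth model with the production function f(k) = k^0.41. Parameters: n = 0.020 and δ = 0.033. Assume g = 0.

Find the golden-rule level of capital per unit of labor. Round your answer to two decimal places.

The golden rule sets f'(k) = n + δ, i.e. α·k^(α−1) = n + δ.
So k^(1−α) = α / (n + δ) = 0.41 / 0.053 = 7.7358.
k_gold = 7.7358^(1/0.59) ≈ 32.0583

k_gold ≈ 32.06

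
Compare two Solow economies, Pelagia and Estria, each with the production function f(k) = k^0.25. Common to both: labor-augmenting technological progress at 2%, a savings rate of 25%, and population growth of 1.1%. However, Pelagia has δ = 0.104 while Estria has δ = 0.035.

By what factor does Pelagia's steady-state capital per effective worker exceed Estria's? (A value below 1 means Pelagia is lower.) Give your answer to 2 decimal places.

Steady-state k* = [s/(n + g + δ)]^(1/(1−α)), so the ratio is [ (s_P/(n + g + δ)_P) / (s_E/(n + g + δ)_E) ]^1.3333.
s_P/(n + g + δ)_P = 0.25/0.135 = 1.8519; s_E/(n + g + δ)_E = 0.25/0.066 = 3.7879.
Ratio = (1.8519/3.7879)^1.3333 = 0.4889^1.3333 ≈ 0.3852

ratio ≈ 0.39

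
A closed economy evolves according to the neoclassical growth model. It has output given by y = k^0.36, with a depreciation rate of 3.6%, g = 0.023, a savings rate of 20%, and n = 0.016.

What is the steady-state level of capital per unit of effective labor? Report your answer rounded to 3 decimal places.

At the steady state, Δk = 0, so s·k^α = (n + g + δ)·k.
Dividing both sides by k: k^(1−α) = s / (n + g + δ).
k^0.64 = 0.20 / (0.016 + 0.023 + 0.036) = 0.20 / 0.075 = 2.6667
k* = 2.6667^(1/0.64) ≈ 4.6300

k* = 4.630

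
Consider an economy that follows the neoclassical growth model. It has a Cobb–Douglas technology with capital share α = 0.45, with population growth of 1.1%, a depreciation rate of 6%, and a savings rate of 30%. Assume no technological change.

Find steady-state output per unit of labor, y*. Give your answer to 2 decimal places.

y* ≈ 3.25

Steady state requires s·f(k) = (n + δ)·k, i.e. s·k^α = (n + δ)·k.
Rearranging, k^(1−α) = s / (n + δ).
k^0.55 = 0.30 / (0.011 + 0.060) = 0.30 / 0.071 = 4.2254
k* = 4.2254^(1/0.55) ≈ 13.7386
y* = (k*)^α = 13.7386^0.45 ≈ 3.2514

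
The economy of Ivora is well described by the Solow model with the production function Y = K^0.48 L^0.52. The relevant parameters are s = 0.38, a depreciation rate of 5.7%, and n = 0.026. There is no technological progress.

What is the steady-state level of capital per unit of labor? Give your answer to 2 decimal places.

k* = 18.65

Steady state requires s·f(k) = (n + δ)·k, i.e. s·k^α = (n + δ)·k.
Rearranging, k^(1−α) = s / (n + δ).
k^0.52 = 0.38 / (0.026 + 0.057) = 0.38 / 0.083 = 4.5783
k* = 4.5783^(1/0.52) ≈ 18.6460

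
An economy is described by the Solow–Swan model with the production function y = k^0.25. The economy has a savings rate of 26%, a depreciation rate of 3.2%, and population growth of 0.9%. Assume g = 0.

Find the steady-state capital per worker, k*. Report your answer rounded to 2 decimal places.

In steady state, investment equals break-even investment: s·k^α = (n + δ)·k.
Rearranging, k^(1−α) = s / (n + δ).
k^0.75 = 0.26 / (0.009 + 0.032) = 0.26 / 0.041 = 6.3415
k* = 6.3415^(1/0.75) ≈ 11.7379

k* ≈ 11.74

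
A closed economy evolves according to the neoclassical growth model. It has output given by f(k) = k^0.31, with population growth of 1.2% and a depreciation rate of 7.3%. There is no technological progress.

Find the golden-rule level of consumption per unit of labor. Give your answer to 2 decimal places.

At the golden rule, f'(k) = n + δ, so α·k^(α−1) = n + δ and k_gold = (α/(n + δ))^(1/(1−α)).
k_gold = (0.31/0.085)^(1/0.69) = 3.6471^1.4493 ≈ 6.5228
c_gold = f(k_gold) − (n + δ)·k_gold = 1.7884 − 0.085×6.5228 ≈ 1.2340

c_gold ≈ 1.23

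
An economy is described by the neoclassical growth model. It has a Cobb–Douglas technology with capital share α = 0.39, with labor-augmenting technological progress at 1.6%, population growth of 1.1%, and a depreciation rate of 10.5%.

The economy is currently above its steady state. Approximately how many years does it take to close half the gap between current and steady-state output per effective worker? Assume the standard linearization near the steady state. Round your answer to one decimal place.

Near the steady state the convergence rate is λ = (1 − α)(n + g + δ).
λ = (1 − 0.39) × 0.132 = 0.61 × 0.132 = 0.08052
Half-life = ln 2 / λ = 0.6931 / 0.08052 ≈ 8.61 years

t_½ ≈ 8.6 years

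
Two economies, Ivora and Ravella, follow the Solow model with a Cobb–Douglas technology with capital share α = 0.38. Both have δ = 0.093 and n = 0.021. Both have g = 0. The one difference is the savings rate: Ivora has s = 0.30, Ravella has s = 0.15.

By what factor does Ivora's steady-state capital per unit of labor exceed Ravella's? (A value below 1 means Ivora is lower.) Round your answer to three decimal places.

k*_I / k*_R ≈ 3.059

Steady-state k* = [s/(n + δ)]^(1/(1−α)), so the ratio is [ (s_I/(n + δ)_I) / (s_R/(n + δ)_R) ]^1.6129.
s_I/(n + δ)_I = 0.30/0.114 = 2.6316; s_R/(n + δ)_R = 0.15/0.114 = 1.3158.
Ratio = (2.6316/1.3158)^1.6129 = 2.0000^1.6129 ≈ 3.0587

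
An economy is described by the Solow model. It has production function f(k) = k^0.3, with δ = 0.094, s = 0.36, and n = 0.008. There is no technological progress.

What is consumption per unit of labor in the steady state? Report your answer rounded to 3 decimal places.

c* = 1.099

In steady state, investment equals break-even investment: s·k^α = (n + δ)·k.
Rearranging, k^(1−α) = s / (n + δ).
k^0.7 = 0.36 / (0.008 + 0.094) = 0.36 / 0.102 = 3.5294
k* = 3.5294^(1/0.7) ≈ 6.0594
y* = (k*)^α = 6.0594^0.3 ≈ 1.7168
c* = (1 − s)·y* = (1 − 0.36) × 1.7168 ≈ 1.0988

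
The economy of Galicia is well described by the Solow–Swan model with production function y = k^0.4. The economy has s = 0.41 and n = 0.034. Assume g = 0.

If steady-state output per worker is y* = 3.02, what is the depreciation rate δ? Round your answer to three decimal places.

δ ≈ 0.044

In steady state, investment equals break-even investment: s·k^α = (n + δ)·k.
Since y* = [s/(n + δ)]^(α/(1−α)), we have s/(n + δ) = (y*)^((1−α)/α) = 3.02^1.5 = 5.2482.
Therefore n + δ = s / 5.2482 = 0.41 / 5.2482 = 0.0781, so δ = 0.0781 − 0.034 = 0.0441.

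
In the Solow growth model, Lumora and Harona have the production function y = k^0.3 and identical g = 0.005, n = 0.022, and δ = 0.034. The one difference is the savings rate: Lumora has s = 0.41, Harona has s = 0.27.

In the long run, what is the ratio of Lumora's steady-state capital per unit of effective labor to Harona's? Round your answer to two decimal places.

ratio ≈ 1.82

Steady-state k* = [s/(n + g + δ)]^(1/(1−α)), so the ratio is [ (s_L/(n + g + δ)_L) / (s_H/(n + g + δ)_H) ]^1.4286.
s_L/(n + g + δ)_L = 0.41/0.061 = 6.7213; s_H/(n + g + δ)_H = 0.27/0.061 = 4.4262.
Ratio = (6.7213/4.4262)^1.4286 = 1.5185^1.4286 ≈ 1.8162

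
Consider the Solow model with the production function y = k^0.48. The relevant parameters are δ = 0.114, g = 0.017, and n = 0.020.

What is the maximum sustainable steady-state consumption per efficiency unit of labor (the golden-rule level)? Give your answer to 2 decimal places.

At the golden rule, f'(k) = n + g + δ, so α·k^(α−1) = n + g + δ and k_gold = (α/(n + g + δ))^(1/(1−α)).
k_gold = (0.48/0.151)^(1/0.52) = 3.1788^1.9231 ≈ 9.2449
c_gold = f(k_gold) − (n + g + δ)·k_gold = 2.9083 − 0.151×9.2449 ≈ 1.5123

c_gold ≈ 1.51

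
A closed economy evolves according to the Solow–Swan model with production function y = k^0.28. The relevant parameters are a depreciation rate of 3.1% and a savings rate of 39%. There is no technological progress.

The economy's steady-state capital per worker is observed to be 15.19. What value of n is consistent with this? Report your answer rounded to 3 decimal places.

Steady state requires s·f(k) = (n + δ)·k, i.e. s·k^α = (n + δ)·k.
So s / (n + δ) = (k*)^(1−α) = 15.19^0.72 = 7.0912.
Therefore n + δ = s / 7.0912 = 0.39 / 7.0912 = 0.0550, so n = 0.0550 − 0.031 = 0.0240.

n ≈ 0.024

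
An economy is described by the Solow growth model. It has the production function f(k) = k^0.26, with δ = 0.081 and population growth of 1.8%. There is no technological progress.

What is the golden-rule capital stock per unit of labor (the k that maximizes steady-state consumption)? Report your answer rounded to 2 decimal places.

k_gold ≈ 3.69

The golden rule sets f'(k) = n + δ, i.e. α·k^(α−1) = n + δ.
So k^(1−α) = α / (n + δ) = 0.26 / 0.099 = 2.6263.
k_gold = 2.6263^(1/0.74) ≈ 3.6871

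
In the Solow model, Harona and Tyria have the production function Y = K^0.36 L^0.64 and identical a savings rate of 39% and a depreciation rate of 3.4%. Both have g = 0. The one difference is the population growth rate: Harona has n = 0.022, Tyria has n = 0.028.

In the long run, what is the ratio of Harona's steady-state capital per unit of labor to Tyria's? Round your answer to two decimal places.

Steady-state k* = [s/(n + δ)]^(1/(1−α)), so the ratio is [ (s_H/(n + δ)_H) / (s_T/(n + δ)_T) ]^1.5625.
s_H/(n + δ)_H = 0.39/0.056 = 6.9643; s_T/(n + δ)_T = 0.39/0.062 = 6.2903.
Ratio = (6.9643/6.2903)^1.5625 = 1.1071^1.5625 ≈ 1.1723

ratio ≈ 1.17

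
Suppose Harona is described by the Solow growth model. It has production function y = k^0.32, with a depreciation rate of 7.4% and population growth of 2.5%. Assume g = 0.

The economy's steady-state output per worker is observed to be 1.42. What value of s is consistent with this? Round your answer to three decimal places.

s ≈ 0.209

In steady state, investment equals break-even investment: s·k^α = (n + δ)·k.
Since y* = [s/(n + δ)]^(α/(1−α)), we have s/(n + δ) = (y*)^((1−α)/α) = 1.42^2.125 = 2.1067.
Therefore s = 2.1067 × (n + δ) = 2.1067 × 0.099 = 0.2086.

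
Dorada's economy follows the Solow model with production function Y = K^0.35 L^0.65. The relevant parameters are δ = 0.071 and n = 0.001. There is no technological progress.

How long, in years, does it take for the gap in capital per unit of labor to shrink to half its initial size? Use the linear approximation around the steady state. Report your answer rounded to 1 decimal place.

Near the steady state the convergence rate is λ = (1 − α)(n + δ).
λ = (1 − 0.35) × 0.072 = 0.65 × 0.072 = 0.0468
Half-life = ln 2 / λ = 0.6931 / 0.0468 ≈ 14.81 years

half-life ≈ 14.8 years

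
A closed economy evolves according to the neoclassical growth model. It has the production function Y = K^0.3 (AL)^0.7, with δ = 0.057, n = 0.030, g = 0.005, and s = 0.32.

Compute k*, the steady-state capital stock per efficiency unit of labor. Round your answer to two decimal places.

In steady state, investment equals break-even investment: s·k^α = (n + g + δ)·k.
Dividing both sides by k: k^(1−α) = s / (n + g + δ).
k^0.7 = 0.32 / (0.030 + 0.005 + 0.057) = 0.32 / 0.092 = 3.4783
k* = 3.4783^(1/0.7) ≈ 5.9345

k* ≈ 5.93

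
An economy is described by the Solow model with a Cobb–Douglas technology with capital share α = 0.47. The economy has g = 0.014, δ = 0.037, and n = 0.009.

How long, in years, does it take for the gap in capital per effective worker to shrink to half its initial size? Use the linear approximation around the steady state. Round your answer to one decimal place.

about 21.8 years

Near the steady state the convergence rate is λ = (1 − α)(n + g + δ).
λ = (1 − 0.47) × 0.060 = 0.53 × 0.060 = 0.0318
Half-life = ln 2 / λ = 0.6931 / 0.0318 ≈ 21.80 years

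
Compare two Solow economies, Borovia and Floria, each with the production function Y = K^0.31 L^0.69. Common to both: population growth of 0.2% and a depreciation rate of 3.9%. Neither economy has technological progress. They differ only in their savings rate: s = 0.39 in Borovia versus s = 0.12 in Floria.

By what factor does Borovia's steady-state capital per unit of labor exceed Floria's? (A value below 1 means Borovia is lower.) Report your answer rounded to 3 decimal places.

Steady-state k* = [s/(n + δ)]^(1/(1−α)), so the ratio is [ (s_B/(n + δ)_B) / (s_F/(n + δ)_F) ]^1.4493.
s_B/(n + δ)_B = 0.39/0.041 = 9.5122; s_F/(n + δ)_F = 0.12/0.041 = 2.9268.
Ratio = (9.5122/2.9268)^1.4493 = 3.2500^1.4493 ≈ 5.5192

ratio ≈ 5.519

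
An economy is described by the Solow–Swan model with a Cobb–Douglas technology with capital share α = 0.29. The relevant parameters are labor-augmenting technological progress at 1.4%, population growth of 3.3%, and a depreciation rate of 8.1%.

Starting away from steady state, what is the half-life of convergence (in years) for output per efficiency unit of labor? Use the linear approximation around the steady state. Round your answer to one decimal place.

Near the steady state the convergence rate is λ = (1 − α)(n + g + δ).
λ = (1 − 0.29) × 0.128 = 0.71 × 0.128 = 0.09088
Half-life = ln 2 / λ = 0.6931 / 0.09088 ≈ 7.63 years

t_½ ≈ 7.6 years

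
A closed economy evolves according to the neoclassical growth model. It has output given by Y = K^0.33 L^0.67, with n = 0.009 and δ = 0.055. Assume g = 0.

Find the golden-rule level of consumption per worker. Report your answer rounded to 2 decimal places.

At the golden rule, f'(k) = n + δ, so α·k^(α−1) = n + δ and k_gold = (α/(n + δ))^(1/(1−α)).
k_gold = (0.33/0.064)^(1/0.67) = 5.1563^1.4925 ≈ 11.5655
c_gold = f(k_gold) − (n + δ)·k_gold = 2.2431 − 0.064×11.5655 ≈ 1.5029

c_gold ≈ 1.50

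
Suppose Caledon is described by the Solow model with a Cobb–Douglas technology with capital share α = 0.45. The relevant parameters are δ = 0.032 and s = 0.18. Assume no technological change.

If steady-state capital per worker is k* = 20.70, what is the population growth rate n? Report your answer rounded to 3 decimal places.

n ≈ 0.002

In steady state, investment equals break-even investment: s·k^α = (n + δ)·k.
So s / (n + δ) = (k*)^(1−α) = 20.70^0.55 = 5.2940.
Therefore n + δ = s / 5.2940 = 0.18 / 5.2940 = 0.0340, so n = 0.0340 − 0.032 = 0.0020.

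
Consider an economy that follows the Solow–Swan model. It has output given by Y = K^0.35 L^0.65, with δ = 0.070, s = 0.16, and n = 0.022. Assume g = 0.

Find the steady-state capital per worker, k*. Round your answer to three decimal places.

In steady state, investment equals break-even investment: s·k^α = (n + δ)·k.
Dividing both sides by k: k^(1−α) = s / (n + δ).
k^0.65 = 0.16 / (0.022 + 0.070) = 0.16 / 0.092 = 1.7391
k* = 1.7391^(1/0.65) ≈ 2.3428

k* ≈ 2.343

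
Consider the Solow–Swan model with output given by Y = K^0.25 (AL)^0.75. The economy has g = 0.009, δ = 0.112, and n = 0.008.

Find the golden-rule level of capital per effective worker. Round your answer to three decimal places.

k_gold ≈ 2.416

The golden rule sets f'(k) = n + g + δ, i.e. α·k^(α−1) = n + g + δ.
So k^(1−α) = α / (n + g + δ) = 0.25 / 0.129 = 1.9380.
k_gold = 1.9380^(1/0.75) ≈ 2.4162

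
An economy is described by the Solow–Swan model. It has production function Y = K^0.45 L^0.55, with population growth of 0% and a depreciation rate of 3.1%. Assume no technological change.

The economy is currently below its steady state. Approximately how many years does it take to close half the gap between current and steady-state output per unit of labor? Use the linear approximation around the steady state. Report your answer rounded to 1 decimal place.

Near the steady state the convergence rate is λ = (1 − α)(n + δ).
λ = (1 − 0.45) × 0.031 = 0.55 × 0.031 = 0.01705
Half-life = ln 2 / λ = 0.6931 / 0.01705 ≈ 40.65 years

t_½ ≈ 40.7 years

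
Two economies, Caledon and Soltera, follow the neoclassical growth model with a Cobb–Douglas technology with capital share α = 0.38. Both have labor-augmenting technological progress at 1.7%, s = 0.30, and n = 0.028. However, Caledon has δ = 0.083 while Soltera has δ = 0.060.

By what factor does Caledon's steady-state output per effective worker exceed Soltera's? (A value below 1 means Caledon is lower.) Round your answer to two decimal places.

Steady-state y* = [s/(n + g + δ)]^(α/(1−α)), so the ratio is [ (s_C/(n + g + δ)_C) / (s_S/(n + g + δ)_S) ]^0.6129.
s_C/(n + g + δ)_C = 0.30/0.128 = 2.3438; s_S/(n + g + δ)_S = 0.30/0.105 = 2.8571.
Ratio = (2.3438/2.8571)^0.6129 = 0.8203^0.6129 ≈ 0.8857

y*_C / y*_S ≈ 0.89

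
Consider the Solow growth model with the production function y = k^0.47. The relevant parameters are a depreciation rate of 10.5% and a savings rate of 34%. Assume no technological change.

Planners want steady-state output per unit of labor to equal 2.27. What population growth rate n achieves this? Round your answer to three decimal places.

At the steady state, Δk = 0, so s·k^α = (n + δ)·k.
Since y* = [s/(n + δ)]^(α/(1−α)), we have s/(n + δ) = (y*)^((1−α)/α) = 2.27^1.1277 = 2.5205.
Therefore n + δ = s / 2.5205 = 0.34 / 2.5205 = 0.1349, so n = 0.1349 − 0.105 = 0.0299.

n ≈ 0.030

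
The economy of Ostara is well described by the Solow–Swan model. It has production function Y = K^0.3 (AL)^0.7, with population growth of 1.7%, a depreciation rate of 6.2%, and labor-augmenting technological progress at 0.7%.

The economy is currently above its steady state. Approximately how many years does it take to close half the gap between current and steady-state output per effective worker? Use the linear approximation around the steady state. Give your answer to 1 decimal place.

half-life ≈ 11.5 years

Near the steady state the convergence rate is λ = (1 − α)(n + g + δ).
λ = (1 − 0.3) × 0.086 = 0.7 × 0.086 = 0.0602
Half-life = ln 2 / λ = 0.6931 / 0.0602 ≈ 11.51 years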